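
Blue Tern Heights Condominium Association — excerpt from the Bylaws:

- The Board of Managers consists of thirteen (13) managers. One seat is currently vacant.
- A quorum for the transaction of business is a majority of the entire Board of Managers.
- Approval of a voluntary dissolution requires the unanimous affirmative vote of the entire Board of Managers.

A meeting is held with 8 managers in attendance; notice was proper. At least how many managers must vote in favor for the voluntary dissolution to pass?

13

The voluntary dissolution requires the unanimous vote of the entire Board of Managers (13).
Unanimous means all 13.
(Only 8 can vote, so the voluntary dissolution cannot pass at this meeting, but the required vote is still 13.)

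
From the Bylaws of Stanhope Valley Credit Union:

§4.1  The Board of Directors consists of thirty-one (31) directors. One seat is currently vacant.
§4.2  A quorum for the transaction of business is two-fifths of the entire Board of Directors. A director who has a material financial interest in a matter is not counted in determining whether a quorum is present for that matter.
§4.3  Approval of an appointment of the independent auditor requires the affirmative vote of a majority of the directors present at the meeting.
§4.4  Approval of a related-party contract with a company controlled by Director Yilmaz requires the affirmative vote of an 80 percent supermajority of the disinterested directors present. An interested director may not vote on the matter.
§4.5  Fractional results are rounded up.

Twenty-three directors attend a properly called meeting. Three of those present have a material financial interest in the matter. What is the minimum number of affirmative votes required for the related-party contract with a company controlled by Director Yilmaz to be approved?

The related-party contract with a company controlled by Director Yilmaz requires four-fifths of the disinterested directors present (23 − 3 = 20).
4/5 of 20 = 16.

16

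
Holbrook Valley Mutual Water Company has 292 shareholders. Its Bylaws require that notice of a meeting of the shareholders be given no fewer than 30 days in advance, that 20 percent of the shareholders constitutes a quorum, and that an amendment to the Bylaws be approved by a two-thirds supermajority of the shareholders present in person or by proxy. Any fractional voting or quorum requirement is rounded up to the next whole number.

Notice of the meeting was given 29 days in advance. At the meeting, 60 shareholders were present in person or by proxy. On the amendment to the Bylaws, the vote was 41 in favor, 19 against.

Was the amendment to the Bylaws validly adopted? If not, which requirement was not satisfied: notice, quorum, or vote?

Invalid — notice requirement not satisfied.

Notice: 29 days given; 30 required. Not satisfied.
Quorum: 20% of 292 = 58.40, rounded up to 59; 60 present. Satisfied.
Vote: requires two-thirds of those present (60); 2/3 of 60 = 40, so 40 needed; 41 in favor. Satisfied.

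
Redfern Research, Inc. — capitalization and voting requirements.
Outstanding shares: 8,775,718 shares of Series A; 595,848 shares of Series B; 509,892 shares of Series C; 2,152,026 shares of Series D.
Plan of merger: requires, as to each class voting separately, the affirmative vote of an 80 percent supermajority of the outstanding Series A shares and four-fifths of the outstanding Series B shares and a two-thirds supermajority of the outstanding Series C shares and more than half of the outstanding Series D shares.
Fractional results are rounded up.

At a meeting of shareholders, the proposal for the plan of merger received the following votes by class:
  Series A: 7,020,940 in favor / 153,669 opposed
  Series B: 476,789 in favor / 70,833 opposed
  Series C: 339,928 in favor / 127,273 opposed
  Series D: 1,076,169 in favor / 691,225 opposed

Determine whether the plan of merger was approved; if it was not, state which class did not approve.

Approved — every class gave the required vote.

Series A: 4/5 of 8775718 = 7020574.40, rounded up to 7020575; 7,020,575 required, 7,020,940 in favor — approved.
Series B: 4/5 of 595848 = 476678.40, rounded up to 476679; 476,679 required, 476,789 in favor — approved.
Series C: 2/3 of 509892 = 339928; 339,928 required, 339,928 in favor — approved.
Series D: a majority of 2152026 is 1076014; 1,076,014 required, 1,076,169 in favor — approved.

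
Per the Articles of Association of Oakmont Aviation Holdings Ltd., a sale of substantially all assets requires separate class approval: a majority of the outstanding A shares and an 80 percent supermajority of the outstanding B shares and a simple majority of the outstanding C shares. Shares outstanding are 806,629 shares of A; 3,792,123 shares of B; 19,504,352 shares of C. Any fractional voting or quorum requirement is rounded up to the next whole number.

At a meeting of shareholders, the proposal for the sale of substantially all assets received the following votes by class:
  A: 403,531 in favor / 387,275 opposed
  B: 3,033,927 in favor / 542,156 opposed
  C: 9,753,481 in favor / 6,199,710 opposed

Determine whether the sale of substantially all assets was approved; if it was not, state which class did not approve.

A: a majority of 806629 is 403315; 403,315 required, 403,531 in favor — approved.
B: 4/5 of 3792123 = 3033698.40, rounded up to 3033699; 3,033,699 required, 3,033,927 in favor — approved.
C: a majority of 19504352 is 9752177; 9,752,177 required, 9,753,481 in favor — approved.

Approved — every class gave the required vote.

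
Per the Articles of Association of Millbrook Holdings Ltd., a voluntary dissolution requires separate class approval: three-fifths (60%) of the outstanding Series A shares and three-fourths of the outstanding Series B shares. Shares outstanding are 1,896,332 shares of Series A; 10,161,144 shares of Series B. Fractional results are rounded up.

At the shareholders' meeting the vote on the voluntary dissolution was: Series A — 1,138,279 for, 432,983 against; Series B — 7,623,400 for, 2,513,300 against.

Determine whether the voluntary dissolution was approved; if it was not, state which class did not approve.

Approved — every class gave the required vote.

Series A: 3/5 of 1896332 = 1137799.20, rounded up to 1137800; 1,137,800 required, 1,138,279 in favor — approved.
Series B: 3/4 of 10161144 = 7620858; 7,620,858 required, 7,623,400 in favor — approved.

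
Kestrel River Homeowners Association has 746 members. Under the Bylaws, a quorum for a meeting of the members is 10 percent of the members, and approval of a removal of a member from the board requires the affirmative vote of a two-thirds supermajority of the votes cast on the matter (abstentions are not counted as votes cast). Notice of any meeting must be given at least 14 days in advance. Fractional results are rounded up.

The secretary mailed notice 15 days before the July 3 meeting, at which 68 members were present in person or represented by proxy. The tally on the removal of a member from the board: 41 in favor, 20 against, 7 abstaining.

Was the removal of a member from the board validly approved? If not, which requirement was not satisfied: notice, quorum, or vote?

Notice: 15 days given; 14 required. Satisfied.
Quorum: 10% of 746 = 74.60, rounded up to 75; 68 present. Not satisfied.
Vote: requires two-thirds of the votes cast (68 − 7 abstaining = 61); 2/3 of 61 = 40.67, rounded up to 41, so 41 needed; 41 in favor. Satisfied.

Invalid — quorum requirement not satisfied.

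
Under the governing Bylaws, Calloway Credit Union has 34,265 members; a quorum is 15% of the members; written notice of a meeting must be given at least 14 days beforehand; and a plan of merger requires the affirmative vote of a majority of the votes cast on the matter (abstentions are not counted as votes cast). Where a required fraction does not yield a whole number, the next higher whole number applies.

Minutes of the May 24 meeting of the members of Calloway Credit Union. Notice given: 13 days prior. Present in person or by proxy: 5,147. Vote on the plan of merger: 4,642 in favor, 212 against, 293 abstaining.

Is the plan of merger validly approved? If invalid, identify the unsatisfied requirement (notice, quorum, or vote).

Invalid — notice requirement not satisfied.

Notice: 13 days given; 14 required. Not satisfied.
Quorum: 15% of 34,265 = 5,139.75, rounded up to 5,140; 5,147 present. Satisfied.
Vote: requires a majority of the votes cast (5,147 − 293 abstaining = 4,854); a majority of 4854 is 2428, so 2,428 needed; 4,642 in favor. Satisfied.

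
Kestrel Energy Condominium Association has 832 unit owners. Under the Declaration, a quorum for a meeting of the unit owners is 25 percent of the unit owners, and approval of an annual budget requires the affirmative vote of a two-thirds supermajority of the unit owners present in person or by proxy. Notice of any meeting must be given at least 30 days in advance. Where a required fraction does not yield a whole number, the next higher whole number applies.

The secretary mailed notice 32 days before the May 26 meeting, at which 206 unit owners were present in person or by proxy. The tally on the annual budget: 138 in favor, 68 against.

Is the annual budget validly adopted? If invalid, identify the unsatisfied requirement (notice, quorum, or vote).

Invalid — quorum requirement not satisfied.

Notice: 32 days given; 30 required. Satisfied.
Quorum: 25% of 832 = 208; 206 present. Not satisfied.
Vote: requires two-thirds of those present (206); 2/3 of 206 = 137.33, rounded up to 138, so 138 needed; 138 in favor. Satisfied.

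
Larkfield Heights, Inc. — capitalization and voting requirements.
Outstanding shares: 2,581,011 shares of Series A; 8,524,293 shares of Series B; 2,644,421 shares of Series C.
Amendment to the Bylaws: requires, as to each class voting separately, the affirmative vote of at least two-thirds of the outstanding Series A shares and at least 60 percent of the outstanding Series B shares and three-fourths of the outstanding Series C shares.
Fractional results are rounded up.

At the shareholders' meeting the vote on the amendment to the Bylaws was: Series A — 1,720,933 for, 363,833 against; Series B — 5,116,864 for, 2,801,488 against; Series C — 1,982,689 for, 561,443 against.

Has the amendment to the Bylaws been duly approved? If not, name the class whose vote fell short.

Not approved — the Series C shares did not give the required vote.

Series A: 2/3 of 2581011 = 1720674; 1,720,674 required, 1,720,933 in favor — approved.
Series B: 3/5 of 8524293 = 5114575.80, rounded up to 5114576; 5,114,576 required, 5,116,864 in favor — approved.
Series C: 3/4 of 2644421 = 1983315.75, rounded up to 1983316; 1,983,316 required, 1,982,689 in favor — not approved.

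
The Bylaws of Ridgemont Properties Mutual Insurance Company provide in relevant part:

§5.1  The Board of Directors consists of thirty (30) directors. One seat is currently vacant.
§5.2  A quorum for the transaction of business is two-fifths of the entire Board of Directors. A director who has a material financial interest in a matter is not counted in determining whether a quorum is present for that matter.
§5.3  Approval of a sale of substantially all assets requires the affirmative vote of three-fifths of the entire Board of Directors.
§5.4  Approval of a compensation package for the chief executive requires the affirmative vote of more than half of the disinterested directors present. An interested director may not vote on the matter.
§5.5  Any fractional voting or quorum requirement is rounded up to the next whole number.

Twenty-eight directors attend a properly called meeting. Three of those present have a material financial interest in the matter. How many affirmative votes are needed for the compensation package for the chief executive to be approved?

The compensation package for the chief executive requires a majority of the disinterested directors present (28 − 3 = 25).
A majority of 25 is 13.

13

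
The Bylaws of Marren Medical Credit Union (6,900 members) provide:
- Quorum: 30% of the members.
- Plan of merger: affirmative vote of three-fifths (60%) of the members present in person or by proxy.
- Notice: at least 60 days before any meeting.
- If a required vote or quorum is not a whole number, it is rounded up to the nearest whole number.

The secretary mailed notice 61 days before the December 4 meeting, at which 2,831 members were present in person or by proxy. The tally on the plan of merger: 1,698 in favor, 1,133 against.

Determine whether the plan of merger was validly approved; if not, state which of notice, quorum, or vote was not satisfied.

Notice: 61 days given; 60 required. Satisfied.
Quorum: 30% of 6,900 = 2,070; 2,831 present. Satisfied.
Vote: requires three-fifths of those present (2,831); 3/5 of 2831 = 1698.60, rounded up to 1699, so 1,699 needed; 1,698 in favor. Not satisfied.

Invalid — vote requirement not satisfied.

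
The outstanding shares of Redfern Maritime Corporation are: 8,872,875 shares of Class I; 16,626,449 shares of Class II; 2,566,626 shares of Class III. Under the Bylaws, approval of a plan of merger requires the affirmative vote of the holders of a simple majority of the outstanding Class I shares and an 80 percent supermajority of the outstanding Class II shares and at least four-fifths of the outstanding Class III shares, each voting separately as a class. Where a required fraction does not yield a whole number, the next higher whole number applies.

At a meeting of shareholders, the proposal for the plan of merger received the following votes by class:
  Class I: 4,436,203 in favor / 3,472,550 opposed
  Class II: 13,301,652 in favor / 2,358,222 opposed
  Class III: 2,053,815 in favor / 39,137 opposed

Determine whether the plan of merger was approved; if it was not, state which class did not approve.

Not approved — the Class I shares did not give the required vote.

Class I: a majority of 8872875 is 4436438; 4,436,438 required, 4,436,203 in favor — not approved.
Class II: 4/5 of 16626449 = 13301159.20, rounded up to 13301160; 13,301,160 required, 13,301,652 in favor — approved.
Class III: 4/5 of 2566626 = 2053300.80, rounded up to 2053301; 2,053,301 required, 2,053,815 in favor — approved.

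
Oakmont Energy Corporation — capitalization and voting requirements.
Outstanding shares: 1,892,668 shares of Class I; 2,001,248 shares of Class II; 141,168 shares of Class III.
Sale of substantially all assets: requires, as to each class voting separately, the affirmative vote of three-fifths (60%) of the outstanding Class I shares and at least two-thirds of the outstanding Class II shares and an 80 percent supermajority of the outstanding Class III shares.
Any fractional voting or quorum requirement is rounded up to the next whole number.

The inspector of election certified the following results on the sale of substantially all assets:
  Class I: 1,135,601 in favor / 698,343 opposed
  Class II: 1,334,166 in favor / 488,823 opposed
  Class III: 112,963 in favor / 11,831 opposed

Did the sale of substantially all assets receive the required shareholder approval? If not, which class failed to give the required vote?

Approved — every class gave the required vote.

Class I: 3/5 of 1892668 = 1135600.80, rounded up to 1135601; 1,135,601 required, 1,135,601 in favor — approved.
Class II: 2/3 of 2001248 = 1334165.33, rounded up to 1334166; 1,334,166 required, 1,334,166 in favor — approved.
Class III: 4/5 of 141168 = 112934.40, rounded up to 112935; 112,935 required, 112,963 in favor — approved.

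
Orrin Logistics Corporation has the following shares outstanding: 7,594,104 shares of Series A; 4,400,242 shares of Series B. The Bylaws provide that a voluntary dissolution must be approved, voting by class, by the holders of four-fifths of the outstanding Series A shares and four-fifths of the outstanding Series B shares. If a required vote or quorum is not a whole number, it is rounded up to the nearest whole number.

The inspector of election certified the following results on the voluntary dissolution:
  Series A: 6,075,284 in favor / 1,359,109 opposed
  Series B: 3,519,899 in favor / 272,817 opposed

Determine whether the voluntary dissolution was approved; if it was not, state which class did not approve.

Not approved — the Series B shares did not give the required vote.

Series A: 4/5 of 7594104 = 6075283.20, rounded up to 6075284; 6,075,284 required, 6,075,284 in favor — approved.
Series B: 4/5 of 4400242 = 3520193.60, rounded up to 3520194; 3,520,194 required, 3,519,899 in favor — not approved.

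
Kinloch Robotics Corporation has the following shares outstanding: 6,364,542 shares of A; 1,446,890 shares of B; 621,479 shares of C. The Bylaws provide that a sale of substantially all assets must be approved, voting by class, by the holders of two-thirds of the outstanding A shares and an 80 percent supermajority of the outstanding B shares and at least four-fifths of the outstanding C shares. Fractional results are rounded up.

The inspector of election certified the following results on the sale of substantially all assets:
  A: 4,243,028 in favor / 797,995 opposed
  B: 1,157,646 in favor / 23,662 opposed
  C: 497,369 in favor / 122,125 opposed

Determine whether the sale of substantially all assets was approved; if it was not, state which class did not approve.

Approved — every class gave the required vote.

A: 2/3 of 6364542 = 4243028; 4,243,028 required, 4,243,028 in favor — approved.
B: 4/5 of 1446890 = 1157512; 1,157,512 required, 1,157,646 in favor — approved.
C: 4/5 of 621479 = 497183.20, rounded up to 497184; 497,184 required, 497,369 in favor — approved.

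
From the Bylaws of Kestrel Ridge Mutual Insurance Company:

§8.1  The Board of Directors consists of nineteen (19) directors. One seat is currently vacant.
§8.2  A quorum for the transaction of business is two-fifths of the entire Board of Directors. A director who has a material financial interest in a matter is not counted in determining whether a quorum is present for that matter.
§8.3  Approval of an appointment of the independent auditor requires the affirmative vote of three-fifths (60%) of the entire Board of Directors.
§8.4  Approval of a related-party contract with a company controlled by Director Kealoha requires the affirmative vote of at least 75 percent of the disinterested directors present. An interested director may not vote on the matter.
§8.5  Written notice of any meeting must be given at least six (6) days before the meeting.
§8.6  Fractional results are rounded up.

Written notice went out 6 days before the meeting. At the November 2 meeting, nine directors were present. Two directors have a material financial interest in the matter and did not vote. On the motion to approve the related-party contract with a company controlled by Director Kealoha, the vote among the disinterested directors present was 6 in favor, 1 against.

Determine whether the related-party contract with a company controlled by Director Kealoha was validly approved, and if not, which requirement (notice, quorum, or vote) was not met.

Notice: 6 days given; 6 required (6 ≥ 6). Satisfied.
Quorum: 9 present, but the 2 interested directors do not count, leaving 7. Quorum is 8. Not satisfied.
Vote: the related-party contract with a company controlled by Director Kealoha requires three-fourths of the disinterested directors present (9 − 2 = 7). 3/4 of 7 = 5.25, rounded up to 6, so 6 affirmative votes are needed; 6 voted in favor. Satisfied. (Moot — without a quorum no business can be validly transacted.)

Invalid — quorum requirement not satisfied.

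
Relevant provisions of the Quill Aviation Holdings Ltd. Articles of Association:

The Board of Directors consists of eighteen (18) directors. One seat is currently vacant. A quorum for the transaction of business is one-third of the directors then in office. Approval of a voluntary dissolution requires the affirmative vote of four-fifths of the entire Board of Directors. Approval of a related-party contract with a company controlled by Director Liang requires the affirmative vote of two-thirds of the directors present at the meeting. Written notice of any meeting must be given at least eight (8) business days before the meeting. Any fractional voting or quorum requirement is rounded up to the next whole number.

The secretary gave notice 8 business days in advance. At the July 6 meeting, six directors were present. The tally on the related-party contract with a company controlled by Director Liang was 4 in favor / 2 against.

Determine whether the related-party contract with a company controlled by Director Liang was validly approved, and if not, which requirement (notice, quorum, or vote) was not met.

Valid — all requirements satisfied.

Notice: 8 business days given; 8 required (8 ≥ 8). Satisfied.
Quorum: 6 present; quorum is 6. Satisfied.
Vote: the related-party contract with a company controlled by Director Liang requires two-thirds of the directors present (6). 2/3 of 6 = 4, so 4 affirmative votes are needed; 4 voted in favor. Satisfied.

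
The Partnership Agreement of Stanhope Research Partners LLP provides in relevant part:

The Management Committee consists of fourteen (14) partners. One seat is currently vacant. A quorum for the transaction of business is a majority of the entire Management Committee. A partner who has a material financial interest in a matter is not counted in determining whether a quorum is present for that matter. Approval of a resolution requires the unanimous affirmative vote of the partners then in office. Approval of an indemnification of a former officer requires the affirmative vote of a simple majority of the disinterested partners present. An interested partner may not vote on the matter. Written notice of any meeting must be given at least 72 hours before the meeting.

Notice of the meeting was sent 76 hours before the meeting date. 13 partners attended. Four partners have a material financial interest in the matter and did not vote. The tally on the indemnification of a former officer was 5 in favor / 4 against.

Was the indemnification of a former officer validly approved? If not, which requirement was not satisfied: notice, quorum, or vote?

Valid — all requirements satisfied.

Notice: 76 hours given; 72 required (76 ≥ 72). Satisfied.
Quorum: 13 present, but the 4 interested partners do not count, leaving 9. Quorum is 8. Satisfied.
Vote: the indemnification of a former officer requires a majority of the disinterested partners present (13 − 4 = 9). A majority of 9 is 5, so 5 affirmative votes are needed; 5 voted in favor. Satisfied.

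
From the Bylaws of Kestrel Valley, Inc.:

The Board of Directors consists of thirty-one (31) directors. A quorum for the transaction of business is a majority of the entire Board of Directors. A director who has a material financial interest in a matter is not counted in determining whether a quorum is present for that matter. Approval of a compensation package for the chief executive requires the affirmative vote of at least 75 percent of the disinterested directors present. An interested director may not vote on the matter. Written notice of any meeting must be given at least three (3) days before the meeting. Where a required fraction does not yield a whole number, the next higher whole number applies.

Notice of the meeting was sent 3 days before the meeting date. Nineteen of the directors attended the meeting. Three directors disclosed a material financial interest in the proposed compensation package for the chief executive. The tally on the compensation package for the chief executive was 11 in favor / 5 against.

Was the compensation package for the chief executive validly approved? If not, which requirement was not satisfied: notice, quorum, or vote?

Notice: 3 days given; 3 required (3 ≥ 3). Satisfied.
Quorum: 19 present, but the 3 interested directors do not count, leaving 16. Quorum is 16. Satisfied.
Vote: the compensation package for the chief executive requires three-fourths of the disinterested directors present (19 − 3 = 16). 3/4 of 16 = 12, so 12 affirmative votes are needed; 11 voted in favor. Not satisfied.

Invalid — vote requirement not satisfied.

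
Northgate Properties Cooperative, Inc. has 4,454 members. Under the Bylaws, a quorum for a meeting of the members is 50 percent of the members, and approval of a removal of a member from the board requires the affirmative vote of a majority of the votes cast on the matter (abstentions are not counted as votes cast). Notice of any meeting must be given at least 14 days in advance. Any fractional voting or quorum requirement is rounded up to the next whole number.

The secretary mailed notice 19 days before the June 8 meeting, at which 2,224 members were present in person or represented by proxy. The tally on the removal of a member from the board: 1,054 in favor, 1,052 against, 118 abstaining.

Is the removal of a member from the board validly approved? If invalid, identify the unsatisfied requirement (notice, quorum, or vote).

Notice: 19 days given; 14 required. Satisfied.
Quorum: 50% of 4,454 = 2,227; 2,224 present. Not satisfied.
Vote: requires a majority of the votes cast (2,224 − 118 abstaining = 2,106); a majority of 2106 is 1054, so 1,054 needed; 1,054 in favor. Satisfied.

Invalid — quorum requirement not satisfied.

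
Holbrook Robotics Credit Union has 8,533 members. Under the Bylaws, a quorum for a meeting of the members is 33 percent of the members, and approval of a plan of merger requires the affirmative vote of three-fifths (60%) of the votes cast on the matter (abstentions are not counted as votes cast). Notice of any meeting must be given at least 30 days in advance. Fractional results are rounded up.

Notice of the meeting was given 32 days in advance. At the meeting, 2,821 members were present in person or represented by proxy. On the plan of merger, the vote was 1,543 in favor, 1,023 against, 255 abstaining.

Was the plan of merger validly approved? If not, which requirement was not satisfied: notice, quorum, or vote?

Notice: 32 days given; 30 required. Satisfied.
Quorum: 33% of 8,533 = 2,815.89, rounded up to 2,816; 2,821 present. Satisfied.
Vote: requires three-fifths of the votes cast (2,821 − 255 abstaining = 2,566); 3/5 of 2566 = 1539.60, rounded up to 1540, so 1,540 needed; 1,543 in favor. Satisfied.

Valid — all requirements satisfied.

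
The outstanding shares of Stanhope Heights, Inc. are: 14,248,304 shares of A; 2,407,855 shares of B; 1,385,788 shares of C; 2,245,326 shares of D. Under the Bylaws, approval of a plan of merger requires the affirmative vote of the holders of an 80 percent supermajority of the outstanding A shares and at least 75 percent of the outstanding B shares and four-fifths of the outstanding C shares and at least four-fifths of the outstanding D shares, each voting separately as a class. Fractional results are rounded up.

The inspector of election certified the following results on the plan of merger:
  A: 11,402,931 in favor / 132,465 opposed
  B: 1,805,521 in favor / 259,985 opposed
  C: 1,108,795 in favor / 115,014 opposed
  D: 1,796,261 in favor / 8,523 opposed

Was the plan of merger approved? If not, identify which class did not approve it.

A: 4/5 of 14248304 = 11398643.20, rounded up to 11398644; 11,398,644 required, 11,402,931 in favor — approved.
B: 3/4 of 2407855 = 1805891.25, rounded up to 1805892; 1,805,892 required, 1,805,521 in favor — not approved.
C: 4/5 of 1385788 = 1108630.40, rounded up to 1108631; 1,108,631 required, 1,108,795 in favor — approved.
D: 4/5 of 2245326 = 1796260.80, rounded up to 1796261; 1,796,261 required, 1,796,261 in favor — approved.

Not approved — the B shares did not give the required vote.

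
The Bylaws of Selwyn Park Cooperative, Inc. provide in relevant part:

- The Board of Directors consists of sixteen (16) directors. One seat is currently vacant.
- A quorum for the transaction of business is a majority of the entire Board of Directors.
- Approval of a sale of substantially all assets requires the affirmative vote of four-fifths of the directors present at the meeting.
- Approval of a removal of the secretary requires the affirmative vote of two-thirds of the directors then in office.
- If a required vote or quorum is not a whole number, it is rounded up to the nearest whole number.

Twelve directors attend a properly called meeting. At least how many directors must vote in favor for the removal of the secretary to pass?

10

The removal of the secretary requires two-thirds of the directors then in office (15).
2/3 of 15 = 10.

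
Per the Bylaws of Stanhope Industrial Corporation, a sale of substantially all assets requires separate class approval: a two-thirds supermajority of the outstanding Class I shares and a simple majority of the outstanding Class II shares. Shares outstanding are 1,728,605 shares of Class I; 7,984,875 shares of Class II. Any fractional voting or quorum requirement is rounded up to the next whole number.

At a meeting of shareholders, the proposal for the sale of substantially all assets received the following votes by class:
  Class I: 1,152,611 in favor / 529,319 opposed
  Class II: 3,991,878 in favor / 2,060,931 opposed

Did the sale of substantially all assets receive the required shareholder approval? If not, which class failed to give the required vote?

Class I: 2/3 of 1728605 = 1152403.33, rounded up to 1152404; 1,152,404 required, 1,152,611 in favor — approved.
Class II: a majority of 7984875 is 3992438; 3,992,438 required, 3,991,878 in favor — not approved.

Not approved — the Class II shares did not give the required vote.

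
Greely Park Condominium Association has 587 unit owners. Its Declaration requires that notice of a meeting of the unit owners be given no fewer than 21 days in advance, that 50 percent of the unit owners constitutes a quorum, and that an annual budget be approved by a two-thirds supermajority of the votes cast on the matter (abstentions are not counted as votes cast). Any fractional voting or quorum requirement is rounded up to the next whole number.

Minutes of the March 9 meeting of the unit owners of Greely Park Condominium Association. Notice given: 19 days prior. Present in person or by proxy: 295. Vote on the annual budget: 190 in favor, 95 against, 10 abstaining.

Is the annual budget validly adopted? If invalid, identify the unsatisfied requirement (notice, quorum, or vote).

Notice: 19 days given; 21 required. Not satisfied.
Quorum: 50% of 587 = 293.50, rounded up to 294; 295 present. Satisfied.
Vote: requires two-thirds of the votes cast (295 − 10 abstaining = 285); 2/3 of 285 = 190, so 190 needed; 190 in favor. Satisfied.

Invalid — notice requirement not satisfied.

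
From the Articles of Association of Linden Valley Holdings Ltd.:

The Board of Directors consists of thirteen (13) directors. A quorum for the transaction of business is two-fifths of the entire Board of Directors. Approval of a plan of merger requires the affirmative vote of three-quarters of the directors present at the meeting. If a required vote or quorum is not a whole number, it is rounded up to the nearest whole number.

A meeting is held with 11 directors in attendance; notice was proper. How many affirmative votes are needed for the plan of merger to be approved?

The plan of merger requires three-fourths of the directors present (11).
3/4 of 11 = 8.25, rounded up to 9.

9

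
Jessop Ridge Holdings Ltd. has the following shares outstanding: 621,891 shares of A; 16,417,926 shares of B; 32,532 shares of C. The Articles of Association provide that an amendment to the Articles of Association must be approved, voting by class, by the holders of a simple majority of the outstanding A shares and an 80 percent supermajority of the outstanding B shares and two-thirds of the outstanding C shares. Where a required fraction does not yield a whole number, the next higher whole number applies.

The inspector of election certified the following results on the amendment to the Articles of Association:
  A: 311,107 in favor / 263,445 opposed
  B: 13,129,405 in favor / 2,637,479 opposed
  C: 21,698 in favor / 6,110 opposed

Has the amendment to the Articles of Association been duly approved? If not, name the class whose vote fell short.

A: a majority of 621891 is 310946; 310,946 required, 311,107 in favor — approved.
B: 4/5 of 16417926 = 13134340.80, rounded up to 13134341; 13,134,341 required, 13,129,405 in favor — not approved.
C: 2/3 of 32532 = 21688; 21,688 required, 21,698 in favor — approved.

Not approved — the B shares did not give the required vote.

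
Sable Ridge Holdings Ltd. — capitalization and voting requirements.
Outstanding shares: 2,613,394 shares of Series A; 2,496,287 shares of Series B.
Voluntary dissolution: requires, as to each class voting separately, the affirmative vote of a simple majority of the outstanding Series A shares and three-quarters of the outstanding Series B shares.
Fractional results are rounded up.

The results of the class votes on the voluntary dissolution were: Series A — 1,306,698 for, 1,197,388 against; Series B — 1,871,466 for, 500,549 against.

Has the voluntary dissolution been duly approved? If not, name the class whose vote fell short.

Not approved — the Series B shares did not give the required vote.

Series A: a majority of 2613394 is 1306698; 1,306,698 required, 1,306,698 in favor — approved.
Series B: 3/4 of 2496287 = 1872215.25, rounded up to 1872216; 1,872,216 required, 1,871,466 in favor — not approved.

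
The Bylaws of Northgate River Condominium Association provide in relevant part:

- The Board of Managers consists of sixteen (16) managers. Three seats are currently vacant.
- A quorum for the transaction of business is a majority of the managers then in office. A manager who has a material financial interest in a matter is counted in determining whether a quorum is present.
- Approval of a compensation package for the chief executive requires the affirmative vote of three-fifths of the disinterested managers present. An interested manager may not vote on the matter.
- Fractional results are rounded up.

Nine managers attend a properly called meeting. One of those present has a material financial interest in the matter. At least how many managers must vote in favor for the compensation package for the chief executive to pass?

The compensation package for the chief executive requires three-fifths of the disinterested managers present (9 − 1 = 8).
3/5 of 8 = 4.80, rounded up to 5.

5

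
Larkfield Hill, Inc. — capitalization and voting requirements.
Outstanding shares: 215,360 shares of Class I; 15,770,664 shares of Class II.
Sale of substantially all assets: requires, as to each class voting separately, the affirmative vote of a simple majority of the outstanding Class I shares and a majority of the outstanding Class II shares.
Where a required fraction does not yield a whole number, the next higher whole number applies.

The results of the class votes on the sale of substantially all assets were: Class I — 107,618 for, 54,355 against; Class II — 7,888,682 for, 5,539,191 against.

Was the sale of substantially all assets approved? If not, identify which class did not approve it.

Class I: a majority of 215360 is 107681; 107,681 required, 107,618 in favor — not approved.
Class II: a majority of 15770664 is 7885333; 7,885,333 required, 7,888,682 in favor — approved.

Not approved — the Class I shares did not give the required vote.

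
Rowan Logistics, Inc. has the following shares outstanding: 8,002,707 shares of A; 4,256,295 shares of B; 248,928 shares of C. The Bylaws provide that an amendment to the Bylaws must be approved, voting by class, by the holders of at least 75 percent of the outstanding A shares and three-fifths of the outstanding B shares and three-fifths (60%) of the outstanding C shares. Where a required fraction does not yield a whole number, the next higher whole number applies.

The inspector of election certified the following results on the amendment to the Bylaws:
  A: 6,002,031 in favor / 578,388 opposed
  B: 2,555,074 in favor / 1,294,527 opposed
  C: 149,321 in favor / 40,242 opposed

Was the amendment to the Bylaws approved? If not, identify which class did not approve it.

A: 3/4 of 8002707 = 6002030.25, rounded up to 6002031; 6,002,031 required, 6,002,031 in favor — approved.
B: 3/5 of 4256295 = 2553777; 2,553,777 required, 2,555,074 in favor — approved.
C: 3/5 of 248928 = 149356.80, rounded up to 149357; 149,357 required, 149,321 in favor — not approved.

Not approved — the C shares did not give the required vote.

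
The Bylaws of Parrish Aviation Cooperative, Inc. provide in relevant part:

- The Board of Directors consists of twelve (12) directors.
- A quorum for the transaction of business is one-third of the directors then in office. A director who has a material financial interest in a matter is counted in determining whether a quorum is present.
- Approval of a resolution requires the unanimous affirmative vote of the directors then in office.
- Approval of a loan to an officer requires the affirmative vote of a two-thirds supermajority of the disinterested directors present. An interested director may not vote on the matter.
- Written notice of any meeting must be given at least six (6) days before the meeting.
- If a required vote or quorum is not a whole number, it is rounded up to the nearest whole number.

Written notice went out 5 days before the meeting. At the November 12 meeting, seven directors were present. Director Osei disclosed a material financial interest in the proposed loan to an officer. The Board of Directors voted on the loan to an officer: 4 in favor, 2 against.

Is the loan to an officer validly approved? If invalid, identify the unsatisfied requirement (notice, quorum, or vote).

Notice: 5 days given; 6 required (5 < 6). Not satisfied.
Quorum: 7 present (interested directors count toward quorum); quorum is 4. Satisfied.
Vote: the loan to an officer requires two-thirds of the disinterested directors present (7 − 1 = 6). 2/3 of 6 = 4, so 4 affirmative votes are needed; 4 voted in favor. Satisfied.

Invalid — notice requirement not satisfied.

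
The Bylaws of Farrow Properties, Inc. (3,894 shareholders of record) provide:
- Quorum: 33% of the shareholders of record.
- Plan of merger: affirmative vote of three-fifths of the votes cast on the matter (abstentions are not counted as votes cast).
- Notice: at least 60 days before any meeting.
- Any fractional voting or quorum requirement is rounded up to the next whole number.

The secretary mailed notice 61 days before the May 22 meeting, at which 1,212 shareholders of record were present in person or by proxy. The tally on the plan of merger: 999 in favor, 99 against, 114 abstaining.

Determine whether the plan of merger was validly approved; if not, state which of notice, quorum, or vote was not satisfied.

Invalid — quorum requirement not satisfied.

Notice: 61 days given; 60 required. Satisfied.
Quorum: 33% of 3,894 = 1,285.02, rounded up to 1,286; 1,212 present. Not satisfied.
Vote: requires three-fifths of the votes cast (1,212 − 114 abstaining = 1,098); 3/5 of 1098 = 658.80, rounded up to 659, so 659 needed; 999 in favor. Satisfied.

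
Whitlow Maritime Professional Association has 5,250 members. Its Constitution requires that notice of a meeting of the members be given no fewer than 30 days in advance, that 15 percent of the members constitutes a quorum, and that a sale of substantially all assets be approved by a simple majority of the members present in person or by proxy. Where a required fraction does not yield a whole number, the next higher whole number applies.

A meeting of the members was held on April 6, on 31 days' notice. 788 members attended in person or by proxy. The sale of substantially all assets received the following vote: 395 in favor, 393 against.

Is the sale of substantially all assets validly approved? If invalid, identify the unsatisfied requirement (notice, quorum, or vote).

Valid — all requirements satisfied.

Notice: 31 days given; 30 required. Satisfied.
Quorum: 15% of 5,250 = 787.50, rounded up to 788; 788 present. Satisfied.
Vote: requires a majority of those present (788); a majority of 788 is 395, so 395 needed; 395 in favor. Satisfied.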